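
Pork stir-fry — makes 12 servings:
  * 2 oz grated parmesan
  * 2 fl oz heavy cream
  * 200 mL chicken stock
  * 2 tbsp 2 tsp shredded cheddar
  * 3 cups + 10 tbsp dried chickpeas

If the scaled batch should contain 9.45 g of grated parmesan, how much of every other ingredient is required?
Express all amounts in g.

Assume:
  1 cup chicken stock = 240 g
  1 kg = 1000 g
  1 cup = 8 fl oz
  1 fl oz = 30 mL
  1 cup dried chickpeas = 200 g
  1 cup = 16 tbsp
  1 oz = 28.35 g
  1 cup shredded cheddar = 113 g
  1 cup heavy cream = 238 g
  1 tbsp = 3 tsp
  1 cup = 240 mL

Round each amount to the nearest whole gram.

The original recipe has 56.7 g of grated parmesan, so the scaling factor is 9.45 ÷ 56.7 = 1/6.
heavy cream: 2 fl oz × 1/6 ÷ 8 fl oz/cup × 238 g/cup ≈ 10 g
chicken stock: 200 mL × 1/6 ÷ 240 mL/cup × 240 g/cup ≈ 33 g
shredded cheddar: (2 tbsp + 2 tsp = 8/3 tbsp) × 1/6 ÷ 16 tbsp/cup × 113 g/cup ≈ 3 g
dried chickpeas: (3 cup + 10 tbsp = 3.625 cup) × 1/6 × 200 g/cup ≈ 121 g

heavy cream: 10 g; chicken stock: 33 g; shredded cheddar: 3 g; dried chickpeas: 121 g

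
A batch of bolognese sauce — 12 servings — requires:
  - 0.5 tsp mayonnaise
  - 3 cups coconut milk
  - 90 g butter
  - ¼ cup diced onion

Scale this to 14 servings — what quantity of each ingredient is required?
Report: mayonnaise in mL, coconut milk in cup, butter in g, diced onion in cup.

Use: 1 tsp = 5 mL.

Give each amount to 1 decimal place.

mayonnaise: 2.9 mL; coconut milk: 3.5 cup; butter: 105.0 g; diced onion: 0.3 cup

Scaling factor: 14/12 = 7/6.
mayonnaise: 0.5 tsp × 7/6 × 5 mL/tsp ≈ 2.9 mL
coconut milk: 3 cup × 7/6 = 3.5 cup
butter: 90 g × 7/6 = 105.0 g
diced onion: 0.25 cup × 7/6 ≈ 0.3 cup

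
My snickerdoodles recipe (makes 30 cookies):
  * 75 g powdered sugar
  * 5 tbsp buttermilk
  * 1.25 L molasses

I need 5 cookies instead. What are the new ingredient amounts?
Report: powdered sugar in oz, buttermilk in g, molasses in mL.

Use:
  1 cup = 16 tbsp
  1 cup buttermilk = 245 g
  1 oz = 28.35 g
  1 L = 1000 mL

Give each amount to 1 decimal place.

Scaling factor: 5/30 = 1/6.
powdered sugar: 75 g × 1/6 ÷ 28.35 g/oz ≈ 0.4 oz
buttermilk: 5 tbsp × 1/6 ÷ 16 tbsp/cup × 245 g/cup ≈ 12.8 g
molasses: 1.25 L × 1/6 × 1000 mL/L ≈ 208.3 mL

powdered sugar: 0.4 oz; buttermilk: 12.8 g; molasses: 208.3 mL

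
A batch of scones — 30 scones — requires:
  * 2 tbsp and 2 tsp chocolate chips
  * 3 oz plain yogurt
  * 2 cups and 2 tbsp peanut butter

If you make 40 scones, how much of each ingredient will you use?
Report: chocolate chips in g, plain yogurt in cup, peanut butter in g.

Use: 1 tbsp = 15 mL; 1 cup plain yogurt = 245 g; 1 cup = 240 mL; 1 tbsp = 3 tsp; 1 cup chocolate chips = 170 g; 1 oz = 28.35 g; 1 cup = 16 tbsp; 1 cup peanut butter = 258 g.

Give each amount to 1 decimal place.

chocolate chips: 37.8 g; plain yogurt: 0.5 cup; peanut butter: 731.0 g

Scaling factor: 40/30 = 4/3.
chocolate chips: (2 tbsp + 2 tsp = 8/3 tbsp) × 4/3 ÷ 16 tbsp/cup × 170 g/cup ≈ 37.8 g
plain yogurt: 3 oz × 4/3 × 28.35 g/oz ÷ 245 g/cup ≈ 0.5 cup
peanut butter: (2 cup + 2 tbsp = 2.125 cup) × 4/3 × 258 g/cup = 731.0 g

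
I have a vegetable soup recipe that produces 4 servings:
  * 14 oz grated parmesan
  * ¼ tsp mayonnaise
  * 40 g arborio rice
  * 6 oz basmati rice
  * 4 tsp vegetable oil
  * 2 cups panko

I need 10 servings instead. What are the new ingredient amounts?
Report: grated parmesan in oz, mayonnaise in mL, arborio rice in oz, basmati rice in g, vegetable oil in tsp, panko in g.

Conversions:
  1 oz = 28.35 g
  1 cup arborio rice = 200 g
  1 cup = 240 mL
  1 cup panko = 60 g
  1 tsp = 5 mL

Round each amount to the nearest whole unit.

grated parmesan: 35 oz; mayonnaise: 3 mL; arborio rice: 4 oz; basmati rice: 425 g; vegetable oil: 10 tsp; panko: 300 g

Scaling factor: 10/4 = 5/2 = 2.5.
grated parmesan: 14 oz × 5/2 = 35 oz
mayonnaise: 0.25 tsp × 5/2 × 5 mL/tsp ≈ 3 mL
arborio rice: 40 g × 5/2 ÷ 28.35 g/oz ≈ 4 oz
basmati rice: 6 oz × 5/2 × 28.35 g/oz ≈ 425 g
vegetable oil: 4 tsp × 5/2 = 10 tsp
panko: 2 cup × 5/2 × 60 g/cup = 300 g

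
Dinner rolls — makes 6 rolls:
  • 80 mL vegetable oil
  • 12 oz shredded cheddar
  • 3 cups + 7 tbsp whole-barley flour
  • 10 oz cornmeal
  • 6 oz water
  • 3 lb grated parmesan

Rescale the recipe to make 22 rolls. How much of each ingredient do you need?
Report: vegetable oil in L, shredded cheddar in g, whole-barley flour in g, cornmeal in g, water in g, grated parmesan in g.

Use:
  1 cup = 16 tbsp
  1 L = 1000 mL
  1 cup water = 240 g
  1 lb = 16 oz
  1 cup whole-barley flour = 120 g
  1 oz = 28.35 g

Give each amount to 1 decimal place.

vegetable oil: 0.3 L; shredded cheddar: 1247.4 g; whole-barley flour: 1512.5 g; cornmeal: 1039.5 g; water: 623.7 g; grated parmesan: 4989.6 g

Scaling factor: 22/6 = 11/3.
vegetable oil: 80 mL × 11/3 ÷ 1000 mL/L ≈ 0.3 L
shredded cheddar: 12 oz × 11/3 × 28.35 g/oz = 1247.4 g
whole-barley flour: (3 cup + 7 tbsp = 3.4375 cup) × 11/3 × 120 g/cup = 1512.5 g
cornmeal: 10 oz × 11/3 × 28.35 g/oz = 1039.5 g
water: 6 oz × 11/3 × 28.35 g/oz = 623.7 g
grated parmesan: 3 lb × 11/3 × 16 oz/lb × 28.35 g/oz = 4989.6 g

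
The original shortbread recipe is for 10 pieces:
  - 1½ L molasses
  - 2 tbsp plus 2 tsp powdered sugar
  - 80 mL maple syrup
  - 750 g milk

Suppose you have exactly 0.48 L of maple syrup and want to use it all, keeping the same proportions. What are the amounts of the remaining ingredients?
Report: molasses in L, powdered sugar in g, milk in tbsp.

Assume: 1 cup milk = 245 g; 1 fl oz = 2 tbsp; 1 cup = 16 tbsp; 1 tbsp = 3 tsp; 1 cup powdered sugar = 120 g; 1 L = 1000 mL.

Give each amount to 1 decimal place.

molasses: 9.0 L; powdered sugar: 120.0 g; milk: 293.9 tbsp

The original recipe has 0.08 L of maple syrup, so the scaling factor is 0.48 ÷ 0.08 = 6.
molasses: 1.5 L × 6 = 9.0 L
powdered sugar: (2 tbsp + 2 tsp = 8/3 tbsp) × 6 ÷ 16 tbsp/cup × 120 g/cup = 120.0 g
milk: 750 g × 6 ÷ 245 g/cup × 16 tbsp/cup ≈ 293.9 tbsp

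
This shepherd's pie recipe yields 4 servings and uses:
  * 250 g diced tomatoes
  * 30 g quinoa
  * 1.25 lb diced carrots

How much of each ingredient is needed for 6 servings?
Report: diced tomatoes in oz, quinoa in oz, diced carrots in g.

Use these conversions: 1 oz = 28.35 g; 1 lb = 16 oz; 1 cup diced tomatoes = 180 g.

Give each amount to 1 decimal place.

diced tomatoes: 13.2 oz; quinoa: 1.6 oz; diced carrots: 850.5 g

Scaling factor: 6/4 = 3/2 = 1.5.
diced tomatoes: 250 g × 3/2 ÷ 28.35 g/oz ≈ 13.2 oz
quinoa: 30 g × 3/2 ÷ 28.35 g/oz ≈ 1.6 oz
diced carrots: 1.25 lb × 3/2 × 16 oz/lb × 28.35 g/oz = 850.5 g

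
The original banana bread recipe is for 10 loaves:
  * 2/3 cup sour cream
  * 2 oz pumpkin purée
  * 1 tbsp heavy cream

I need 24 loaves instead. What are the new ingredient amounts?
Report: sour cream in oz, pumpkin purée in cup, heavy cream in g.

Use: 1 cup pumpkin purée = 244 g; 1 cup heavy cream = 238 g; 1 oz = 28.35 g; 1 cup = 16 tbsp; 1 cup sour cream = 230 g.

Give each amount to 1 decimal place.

Scaling factor: 24/10 = 12/5 = 2.4.
sour cream: 2/3 cup × 12/5 × 230 g/cup ÷ 28.35 g/oz ≈ 13.0 oz
pumpkin purée: 2 oz × 12/5 × 28.35 g/oz ÷ 244 g/cup ≈ 0.6 cup
heavy cream: 1 tbsp × 12/5 ÷ 16 tbsp/cup × 238 g/cup = 35.7 g

sour cream: 13.0 oz; pumpkin purée: 0.6 cup; heavy cream: 35.7 g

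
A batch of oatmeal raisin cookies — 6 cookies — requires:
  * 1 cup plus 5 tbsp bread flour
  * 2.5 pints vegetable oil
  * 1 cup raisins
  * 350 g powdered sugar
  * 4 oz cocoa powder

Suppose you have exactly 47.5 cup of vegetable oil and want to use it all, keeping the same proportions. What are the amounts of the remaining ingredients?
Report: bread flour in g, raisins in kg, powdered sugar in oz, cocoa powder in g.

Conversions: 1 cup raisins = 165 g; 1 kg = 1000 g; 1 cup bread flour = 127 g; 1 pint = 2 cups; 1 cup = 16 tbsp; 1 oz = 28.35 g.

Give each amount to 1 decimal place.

The original recipe has 5 cup of vegetable oil, so the scaling factor is 47.5 ÷ 5 = 19/2 = 9.5.
bread flour: (1 cup + 5 tbsp = 1.3125 cup) × 19/2 × 127 g/cup ≈ 1583.5 g
raisins: 1 cup × 19/2 × 165 g/cup ÷ 1000 g/kg ≈ 1.6 kg
powdered sugar: 350 g × 19/2 ÷ 28.35 g/oz ≈ 117.3 oz
cocoa powder: 4 oz × 19/2 × 28.35 g/oz = 1077.3 g

bread flour: 1583.5 g; raisins: 1.6 kg; powdered sugar: 117.3 oz; cocoa powder: 1077.3 g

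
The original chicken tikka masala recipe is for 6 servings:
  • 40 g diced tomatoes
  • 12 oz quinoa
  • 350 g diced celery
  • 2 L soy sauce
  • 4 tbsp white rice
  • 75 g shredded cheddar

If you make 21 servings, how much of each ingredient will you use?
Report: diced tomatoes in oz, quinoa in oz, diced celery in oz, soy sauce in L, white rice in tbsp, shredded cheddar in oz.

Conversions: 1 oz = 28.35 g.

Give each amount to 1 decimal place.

diced tomatoes: 4.9 oz; quinoa: 42.0 oz; diced celery: 43.2 oz; soy sauce: 7.0 L; white rice: 14.0 tbsp; shredded cheddar: 9.3 oz

Scaling factor: 21/6 = 7/2 = 3.5.
diced tomatoes: 40 g × 7/2 ÷ 28.35 g/oz ≈ 4.9 oz
quinoa: 12 oz × 7/2 = 42.0 oz
diced celery: 350 g × 7/2 ÷ 28.35 g/oz ≈ 43.2 oz
soy sauce: 2 L × 7/2 = 7.0 L
white rice: 4 tbsp × 7/2 = 14.0 tbsp
shredded cheddar: 75 g × 7/2 ÷ 28.35 g/oz ≈ 9.3 oz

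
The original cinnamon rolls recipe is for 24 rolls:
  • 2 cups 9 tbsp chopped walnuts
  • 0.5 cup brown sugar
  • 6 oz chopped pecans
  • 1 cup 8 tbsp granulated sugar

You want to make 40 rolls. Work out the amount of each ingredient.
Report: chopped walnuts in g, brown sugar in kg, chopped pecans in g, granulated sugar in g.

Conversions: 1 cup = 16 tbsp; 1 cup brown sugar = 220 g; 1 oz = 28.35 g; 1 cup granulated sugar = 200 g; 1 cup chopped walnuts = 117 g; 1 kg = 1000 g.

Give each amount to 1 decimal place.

Scaling factor: 40/24 = 5/3.
chopped walnuts: (2 cup + 9 tbsp = 2.5625 cup) × 5/3 × 117 g/cup ≈ 499.7 g
brown sugar: 0.5 cup × 5/3 × 220 g/cup ÷ 1000 g/kg ≈ 0.2 kg
chopped pecans: 6 oz × 5/3 × 28.35 g/oz = 283.5 g
granulated sugar: (1 cup + 8 tbsp = 1.5 cup) × 5/3 × 200 g/cup = 500.0 g

chopped walnuts: 499.7 g; brown sugar: 0.2 kg; chopped pecans: 283.5 g; granulated sugar: 500.0 g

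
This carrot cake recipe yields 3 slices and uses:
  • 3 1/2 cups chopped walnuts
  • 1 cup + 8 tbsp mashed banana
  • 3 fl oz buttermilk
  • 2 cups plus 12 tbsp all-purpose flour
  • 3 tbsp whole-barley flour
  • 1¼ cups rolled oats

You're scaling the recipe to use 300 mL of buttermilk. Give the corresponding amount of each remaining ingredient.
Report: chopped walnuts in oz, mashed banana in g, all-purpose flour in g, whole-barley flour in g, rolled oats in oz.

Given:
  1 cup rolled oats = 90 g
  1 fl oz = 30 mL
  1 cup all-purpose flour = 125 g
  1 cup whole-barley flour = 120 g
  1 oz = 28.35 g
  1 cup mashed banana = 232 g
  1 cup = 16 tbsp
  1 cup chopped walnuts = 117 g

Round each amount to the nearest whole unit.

The original recipe has 90 mL of buttermilk, so the scaling factor is 300 ÷ 90 = 10/3.
chopped walnuts: 3.5 cup × 10/3 × 117 g/cup ÷ 28.35 g/oz ≈ 48 oz
mashed banana: (1 cup + 8 tbsp = 1.5 cup) × 10/3 × 232 g/cup = 1160 g
all-purpose flour: (2 cup + 12 tbsp = 2.75 cup) × 10/3 × 125 g/cup ≈ 1146 g
whole-barley flour: 3 tbsp × 10/3 ÷ 16 tbsp/cup × 120 g/cup = 75 g
rolled oats: 1.25 cup × 10/3 × 90 g/cup ÷ 28.35 g/oz ≈ 13 oz

chopped walnuts: 48 oz; mashed banana: 1160 g; all-purpose flour: 1146 g; whole-barley flour: 75 g; rolled oats: 13 oz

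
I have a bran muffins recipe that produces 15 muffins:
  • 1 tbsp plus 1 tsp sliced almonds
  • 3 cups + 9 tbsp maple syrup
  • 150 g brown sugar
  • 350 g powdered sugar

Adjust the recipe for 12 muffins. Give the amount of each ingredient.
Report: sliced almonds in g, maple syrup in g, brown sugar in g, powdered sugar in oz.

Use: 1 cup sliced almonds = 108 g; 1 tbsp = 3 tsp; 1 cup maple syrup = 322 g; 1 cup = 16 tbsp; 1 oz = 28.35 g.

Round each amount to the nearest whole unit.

sliced almonds: 7 g; maple syrup: 918 g; brown sugar: 120 g; powdered sugar: 10 oz

Scaling factor: 12/15 = 4/5 = 0.8.
sliced almonds: (1 tbsp + 1 tsp = 4/3 tbsp) × 4/5 ÷ 16 tbsp/cup × 108 g/cup ≈ 7 g
maple syrup: (3 cup + 9 tbsp = 3.5625 cup) × 4/5 × 322 g/cup ≈ 918 g
brown sugar: 150 g × 4/5 = 120 g
powdered sugar: 350 g × 4/5 ÷ 28.35 g/oz ≈ 10 oz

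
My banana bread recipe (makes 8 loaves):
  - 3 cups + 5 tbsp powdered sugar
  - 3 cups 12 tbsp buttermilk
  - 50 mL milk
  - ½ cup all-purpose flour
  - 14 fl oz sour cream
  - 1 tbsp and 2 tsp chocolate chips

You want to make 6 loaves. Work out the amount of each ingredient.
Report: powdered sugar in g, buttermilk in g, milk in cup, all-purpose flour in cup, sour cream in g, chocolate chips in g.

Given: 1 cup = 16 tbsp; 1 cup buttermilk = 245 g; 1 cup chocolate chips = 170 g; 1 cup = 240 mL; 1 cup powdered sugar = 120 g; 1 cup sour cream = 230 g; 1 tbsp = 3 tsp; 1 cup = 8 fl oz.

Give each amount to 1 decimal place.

Scaling factor: 6/8 = 3/4 = 0.75.
powdered sugar: (3 cup + 5 tbsp = 3.3125 cup) × 3/4 × 120 g/cup ≈ 298.1 g
buttermilk: (3 cup + 12 tbsp = 3.75 cup) × 3/4 × 245 g/cup ≈ 689.1 g
milk: 50 mL × 3/4 ÷ 240 mL/cup ≈ 0.2 cup
all-purpose flour: 0.5 cup × 3/4 ≈ 0.4 cup
sour cream: 14 fl oz × 3/4 ÷ 8 fl oz/cup × 230 g/cup ≈ 301.9 g
chocolate chips: (1 tbsp + 2 tsp = 5/3 tbsp) × 3/4 ÷ 16 tbsp/cup × 170 g/cup ≈ 13.3 g

powdered sugar: 298.1 g; buttermilk: 689.1 g; milk: 0.2 cup; all-purpose flour: 0.4 cup; sour cream: 301.9 g; chocolate chips: 13.3 g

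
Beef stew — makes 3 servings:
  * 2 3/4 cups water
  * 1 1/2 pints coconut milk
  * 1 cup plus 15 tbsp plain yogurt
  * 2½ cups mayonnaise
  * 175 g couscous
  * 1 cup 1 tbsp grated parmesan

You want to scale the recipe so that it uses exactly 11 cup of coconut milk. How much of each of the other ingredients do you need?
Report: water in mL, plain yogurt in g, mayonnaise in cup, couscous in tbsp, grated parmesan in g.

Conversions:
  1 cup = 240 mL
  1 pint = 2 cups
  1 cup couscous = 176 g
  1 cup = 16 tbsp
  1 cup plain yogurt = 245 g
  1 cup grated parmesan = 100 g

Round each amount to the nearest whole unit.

The original recipe has 3 cup of coconut milk, so the scaling factor is 11 ÷ 3 = 11/3.
water: 2.75 cup × 11/3 × 240 mL/cup = 2420 mL
plain yogurt: (1 cup + 15 tbsp = 1.9375 cup) × 11/3 × 245 g/cup ≈ 1741 g
mayonnaise: 2.5 cup × 11/3 ≈ 9 cup
couscous: 175 g × 11/3 ÷ 176 g/cup × 16 tbsp/cup ≈ 58 tbsp
grated parmesan: (1 cup + 1 tbsp = 1.0625 cup) × 11/3 × 100 g/cup ≈ 390 g

water: 2420 mL; plain yogurt: 1741 g; mayonnaise: 9 cup; couscous: 58 tbsp; grated parmesan: 390 g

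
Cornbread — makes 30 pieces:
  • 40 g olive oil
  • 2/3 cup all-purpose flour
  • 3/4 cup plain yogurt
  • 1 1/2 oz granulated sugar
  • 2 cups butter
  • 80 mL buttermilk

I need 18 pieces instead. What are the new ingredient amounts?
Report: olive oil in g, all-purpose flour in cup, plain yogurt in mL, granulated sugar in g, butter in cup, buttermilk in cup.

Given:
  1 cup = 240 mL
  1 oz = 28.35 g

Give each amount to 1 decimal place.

olive oil: 24.0 g; all-purpose flour: 0.4 cup; plain yogurt: 108.0 mL; granulated sugar: 25.5 g; butter: 1.2 cup; buttermilk: 0.2 cup

Scaling factor: 18/30 = 3/5 = 0.6.
olive oil: 40 g × 3/5 = 24.0 g
all-purpose flour: 2/3 cup × 3/5 = 0.4 cup
plain yogurt: 0.75 cup × 3/5 × 240 mL/cup = 108.0 mL
granulated sugar: 1.5 oz × 3/5 × 28.35 g/oz ≈ 25.5 g
butter: 2 cup × 3/5 = 1.2 cup
buttermilk: 80 mL × 3/5 ÷ 240 mL/cup = 0.2 cup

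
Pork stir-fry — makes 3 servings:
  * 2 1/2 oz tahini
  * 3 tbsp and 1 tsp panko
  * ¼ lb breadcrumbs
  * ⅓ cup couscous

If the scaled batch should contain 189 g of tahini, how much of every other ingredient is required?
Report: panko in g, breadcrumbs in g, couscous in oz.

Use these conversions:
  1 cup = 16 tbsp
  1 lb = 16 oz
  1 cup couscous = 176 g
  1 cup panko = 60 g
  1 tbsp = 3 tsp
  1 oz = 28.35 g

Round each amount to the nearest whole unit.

The original recipe has 70.875 g of tahini, so the scaling factor is 189 ÷ 70.875 = 8/3.
panko: (3 tbsp + 1 tsp = 10/3 tbsp) × 8/3 ÷ 16 tbsp/cup × 60 g/cup ≈ 33 g
breadcrumbs: 0.25 lb × 8/3 × 16 oz/lb × 28.35 g/oz ≈ 302 g
couscous: 1/3 cup × 8/3 × 176 g/cup ÷ 28.35 g/oz ≈ 6 oz

panko: 33 g; breadcrumbs: 302 g; couscous: 6 oz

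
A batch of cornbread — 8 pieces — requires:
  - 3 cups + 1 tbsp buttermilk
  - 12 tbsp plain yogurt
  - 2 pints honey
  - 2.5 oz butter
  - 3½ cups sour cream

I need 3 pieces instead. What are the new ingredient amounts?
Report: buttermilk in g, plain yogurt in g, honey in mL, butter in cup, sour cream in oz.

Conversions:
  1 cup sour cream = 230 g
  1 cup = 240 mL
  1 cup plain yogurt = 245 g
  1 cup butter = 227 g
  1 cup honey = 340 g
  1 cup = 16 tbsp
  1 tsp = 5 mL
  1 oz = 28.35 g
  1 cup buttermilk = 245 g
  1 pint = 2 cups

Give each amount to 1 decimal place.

buttermilk: 281.4 g; plain yogurt: 68.9 g; honey: 360.0 mL; butter: 0.1 cup; sour cream: 10.6 oz

Scaling factor: 3/8 = 0.375.
buttermilk: (3 cup + 1 tbsp = 3.0625 cup) × 3/8 × 245 g/cup ≈ 281.4 g
plain yogurt: 12 tbsp × 3/8 ÷ 16 tbsp/cup × 245 g/cup ≈ 68.9 g
honey: 2 pint × 3/8 × 2 cup/pint × 240 mL/cup = 360.0 mL
butter: 2.5 oz × 3/8 × 28.35 g/oz ÷ 227 g/cup ≈ 0.1 cup
sour cream: 3.5 cup × 3/8 × 230 g/cup ÷ 28.35 g/oz ≈ 10.6 oz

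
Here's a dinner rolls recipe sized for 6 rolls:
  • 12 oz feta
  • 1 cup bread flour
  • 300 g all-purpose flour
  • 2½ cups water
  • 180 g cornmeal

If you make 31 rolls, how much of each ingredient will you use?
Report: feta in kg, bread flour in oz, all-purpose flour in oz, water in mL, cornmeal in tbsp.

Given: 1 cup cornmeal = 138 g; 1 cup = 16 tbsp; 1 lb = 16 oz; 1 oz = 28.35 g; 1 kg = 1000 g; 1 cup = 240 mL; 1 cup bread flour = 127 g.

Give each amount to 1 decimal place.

Scaling factor: 31/6.
feta: 12 oz × 31/6 × 28.35 g/oz ÷ 1000 g/kg ≈ 1.8 kg
bread flour: 1 cup × 31/6 × 127 g/cup ÷ 28.35 g/oz ≈ 23.1 oz
all-purpose flour: 300 g × 31/6 ÷ 28.35 g/oz ≈ 54.7 oz
water: 2.5 cup × 31/6 × 240 mL/cup = 3100.0 mL
cornmeal: 180 g × 31/6 ÷ 138 g/cup × 16 tbsp/cup ≈ 107.8 tbsp

feta: 1.8 kg; bread flour: 23.1 oz; all-purpose flour: 54.7 oz; water: 3100.0 mL; cornmeal: 107.8 tbsp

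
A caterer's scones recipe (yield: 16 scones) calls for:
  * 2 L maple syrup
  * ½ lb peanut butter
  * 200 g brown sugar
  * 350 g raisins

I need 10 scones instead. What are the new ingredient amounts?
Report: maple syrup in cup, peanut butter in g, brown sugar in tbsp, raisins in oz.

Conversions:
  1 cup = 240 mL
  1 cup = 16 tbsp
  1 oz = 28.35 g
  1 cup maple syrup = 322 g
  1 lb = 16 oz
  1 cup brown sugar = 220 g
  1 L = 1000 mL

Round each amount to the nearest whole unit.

Scaling factor: 10/16 = 5/8 = 0.625.
maple syrup: 2 L × 5/8 × 1000 mL/L ÷ 240 mL/cup ≈ 5 cup
peanut butter: 0.5 lb × 5/8 × 16 oz/lb × 28.35 g/oz ≈ 142 g
brown sugar: 200 g × 5/8 ÷ 220 g/cup × 16 tbsp/cup ≈ 9 tbsp
raisins: 350 g × 5/8 ÷ 28.35 g/oz ≈ 8 oz

maple syrup: 5 cup; peanut butter: 142 g; brown sugar: 9 tbsp; raisins: 8 oz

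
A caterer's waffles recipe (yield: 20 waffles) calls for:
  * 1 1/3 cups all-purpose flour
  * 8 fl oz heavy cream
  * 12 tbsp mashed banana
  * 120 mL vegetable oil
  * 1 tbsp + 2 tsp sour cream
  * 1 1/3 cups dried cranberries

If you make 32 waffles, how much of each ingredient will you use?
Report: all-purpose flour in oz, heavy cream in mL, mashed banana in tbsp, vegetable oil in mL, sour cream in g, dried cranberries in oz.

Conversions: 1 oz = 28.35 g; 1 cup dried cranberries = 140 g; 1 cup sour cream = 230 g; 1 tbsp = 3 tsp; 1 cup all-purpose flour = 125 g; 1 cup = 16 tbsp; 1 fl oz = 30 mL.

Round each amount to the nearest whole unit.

all-purpose flour: 9 oz; heavy cream: 384 mL; mashed banana: 19 tbsp; vegetable oil: 192 mL; sour cream: 38 g; dried cranberries: 11 oz

Scaling factor: 32/20 = 8/5 = 1.6.
all-purpose flour: 4/3 cup × 8/5 × 125 g/cup ÷ 28.35 g/oz ≈ 9 oz
heavy cream: 8 fl oz × 8/5 × 30 mL/fl oz = 384 mL
mashed banana: 12 tbsp × 8/5 ≈ 19 tbsp
vegetable oil: 120 mL × 8/5 = 192 mL
sour cream: (1 tbsp + 2 tsp = 5/3 tbsp) × 8/5 ÷ 16 tbsp/cup × 230 g/cup ≈ 38 g
dried cranberries: 4/3 cup × 8/5 × 140 g/cup ÷ 28.35 g/oz ≈ 11 oz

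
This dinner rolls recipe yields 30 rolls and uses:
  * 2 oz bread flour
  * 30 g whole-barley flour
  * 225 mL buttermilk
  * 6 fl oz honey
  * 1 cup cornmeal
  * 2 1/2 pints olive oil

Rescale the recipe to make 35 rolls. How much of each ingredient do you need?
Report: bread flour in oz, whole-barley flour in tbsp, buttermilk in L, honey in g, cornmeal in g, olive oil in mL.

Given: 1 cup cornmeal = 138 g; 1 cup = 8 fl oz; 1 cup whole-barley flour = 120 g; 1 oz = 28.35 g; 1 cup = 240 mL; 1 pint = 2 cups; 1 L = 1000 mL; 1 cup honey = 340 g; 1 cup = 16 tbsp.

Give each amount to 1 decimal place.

bread flour: 2.3 oz; whole-barley flour: 4.7 tbsp; buttermilk: 0.3 L; honey: 297.5 g; cornmeal: 161.0 g; olive oil: 1400.0 mL

Scaling factor: 35/30 = 7/6.
bread flour: 2 oz × 7/6 ≈ 2.3 oz
whole-barley flour: 30 g × 7/6 ÷ 120 g/cup × 16 tbsp/cup ≈ 4.7 tbsp
buttermilk: 225 mL × 7/6 ÷ 1000 mL/L ≈ 0.3 L
honey: 6 fl oz × 7/6 ÷ 8 fl oz/cup × 340 g/cup = 297.5 g
cornmeal: 1 cup × 7/6 × 138 g/cup = 161.0 g
olive oil: 2.5 pint × 7/6 × 2 cup/pint × 240 mL/cup = 1400.0 mL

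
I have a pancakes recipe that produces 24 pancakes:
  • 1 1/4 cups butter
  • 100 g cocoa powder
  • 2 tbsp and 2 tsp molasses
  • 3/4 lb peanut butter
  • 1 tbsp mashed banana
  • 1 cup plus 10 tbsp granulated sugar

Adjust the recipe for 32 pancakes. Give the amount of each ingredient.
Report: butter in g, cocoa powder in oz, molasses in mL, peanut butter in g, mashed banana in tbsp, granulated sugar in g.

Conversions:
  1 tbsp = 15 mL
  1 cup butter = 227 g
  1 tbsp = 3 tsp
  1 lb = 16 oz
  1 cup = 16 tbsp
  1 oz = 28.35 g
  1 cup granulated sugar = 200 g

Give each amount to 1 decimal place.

Scaling factor: 32/24 = 4/3.
butter: 1.25 cup × 4/3 × 227 g/cup ≈ 378.3 g
cocoa powder: 100 g × 4/3 ÷ 28.35 g/oz ≈ 4.7 oz
molasses: (2 tbsp + 2 tsp = 8/3 tbsp) × 4/3 × 15 mL/tbsp ≈ 53.3 mL
peanut butter: 0.75 lb × 4/3 × 16 oz/lb × 28.35 g/oz = 453.6 g
mashed banana: 1 tbsp × 4/3 ≈ 1.3 tbsp
granulated sugar: (1 cup + 10 tbsp = 1.625 cup) × 4/3 × 200 g/cup ≈ 433.3 g

butter: 378.3 g; cocoa powder: 4.7 oz; molasses: 53.3 mL; peanut butter: 453.6 g; mashed banana: 1.3 tbsp; granulated sugar: 433.3 g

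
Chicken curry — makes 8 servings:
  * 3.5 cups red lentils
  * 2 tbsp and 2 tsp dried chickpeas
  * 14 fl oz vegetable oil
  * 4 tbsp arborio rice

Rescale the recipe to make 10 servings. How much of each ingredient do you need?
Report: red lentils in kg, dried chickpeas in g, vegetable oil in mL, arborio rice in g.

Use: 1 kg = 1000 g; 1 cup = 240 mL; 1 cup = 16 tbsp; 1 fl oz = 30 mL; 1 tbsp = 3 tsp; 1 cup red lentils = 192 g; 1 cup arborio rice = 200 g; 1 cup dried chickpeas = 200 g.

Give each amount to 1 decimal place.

Scaling factor: 10/8 = 5/4 = 1.25.
red lentils: 3.5 cup × 5/4 × 192 g/cup ÷ 1000 g/kg ≈ 0.8 kg
dried chickpeas: (2 tbsp + 2 tsp = 8/3 tbsp) × 5/4 ÷ 16 tbsp/cup × 200 g/cup ≈ 41.7 g
vegetable oil: 14 fl oz × 5/4 × 30 mL/fl oz = 525.0 mL
arborio rice: 4 tbsp × 5/4 ÷ 16 tbsp/cup × 200 g/cup = 62.5 g

red lentils: 0.8 kg; dried chickpeas: 41.7 g; vegetable oil: 525.0 mL; arborio rice: 62.5 g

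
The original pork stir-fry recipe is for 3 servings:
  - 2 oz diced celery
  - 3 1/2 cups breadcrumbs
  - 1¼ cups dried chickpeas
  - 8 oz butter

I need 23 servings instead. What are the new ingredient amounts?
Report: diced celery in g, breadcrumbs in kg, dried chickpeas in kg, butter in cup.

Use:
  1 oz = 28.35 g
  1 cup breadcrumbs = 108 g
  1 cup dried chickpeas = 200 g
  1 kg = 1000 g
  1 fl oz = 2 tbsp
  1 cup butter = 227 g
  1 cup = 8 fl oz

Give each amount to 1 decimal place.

Scaling factor: 23/3.
diced celery: 2 oz × 23/3 × 28.35 g/oz = 434.7 g
breadcrumbs: 3.5 cup × 23/3 × 108 g/cup ÷ 1000 g/kg ≈ 2.9 kg
dried chickpeas: 1.25 cup × 23/3 × 200 g/cup ÷ 1000 g/kg ≈ 1.9 kg
butter: 8 oz × 23/3 × 28.35 g/oz ÷ 227 g/cup ≈ 7.7 cup

diced celery: 434.7 g; breadcrumbs: 2.9 kg; dried chickpeas: 1.9 kg; butter: 7.7 cup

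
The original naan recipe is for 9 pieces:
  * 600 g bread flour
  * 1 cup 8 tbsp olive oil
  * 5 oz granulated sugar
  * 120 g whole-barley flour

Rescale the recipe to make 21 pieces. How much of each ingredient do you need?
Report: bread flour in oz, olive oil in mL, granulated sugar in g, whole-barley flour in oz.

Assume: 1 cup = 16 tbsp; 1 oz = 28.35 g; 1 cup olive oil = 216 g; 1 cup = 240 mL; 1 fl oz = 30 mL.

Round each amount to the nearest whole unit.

Scaling factor: 21/9 = 7/3.
bread flour: 600 g × 7/3 ÷ 28.35 g/oz ≈ 49 oz
olive oil: (1 cup + 8 tbsp = 1.5 cup) × 7/3 × 240 mL/cup = 840 mL
granulated sugar: 5 oz × 7/3 × 28.35 g/oz ≈ 331 g
whole-barley flour: 120 g × 7/3 ÷ 28.35 g/oz ≈ 10 oz

bread flour: 49 oz; olive oil: 840 mL; granulated sugar: 331 g; whole-barley flour: 10 oz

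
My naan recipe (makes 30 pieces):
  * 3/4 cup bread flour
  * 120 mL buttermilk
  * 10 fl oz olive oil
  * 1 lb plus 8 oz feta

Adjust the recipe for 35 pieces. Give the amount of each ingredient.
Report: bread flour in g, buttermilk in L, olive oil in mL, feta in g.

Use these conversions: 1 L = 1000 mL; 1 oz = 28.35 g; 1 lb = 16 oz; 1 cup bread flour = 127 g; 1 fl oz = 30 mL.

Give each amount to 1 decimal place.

Scaling factor: 35/30 = 7/6.
bread flour: 0.75 cup × 7/6 × 127 g/cup ≈ 111.1 g
buttermilk: 120 mL × 7/6 ÷ 1000 mL/L ≈ 0.1 L
olive oil: 10 fl oz × 7/6 × 30 mL/fl oz = 350.0 mL
feta: (1 lb + 8 oz = 1.5 lb) × 7/6 × 16 oz/lb × 28.35 g/oz = 793.8 g

bread flour: 111.1 g; buttermilk: 0.1 L; olive oil: 350.0 mL; feta: 793.8 g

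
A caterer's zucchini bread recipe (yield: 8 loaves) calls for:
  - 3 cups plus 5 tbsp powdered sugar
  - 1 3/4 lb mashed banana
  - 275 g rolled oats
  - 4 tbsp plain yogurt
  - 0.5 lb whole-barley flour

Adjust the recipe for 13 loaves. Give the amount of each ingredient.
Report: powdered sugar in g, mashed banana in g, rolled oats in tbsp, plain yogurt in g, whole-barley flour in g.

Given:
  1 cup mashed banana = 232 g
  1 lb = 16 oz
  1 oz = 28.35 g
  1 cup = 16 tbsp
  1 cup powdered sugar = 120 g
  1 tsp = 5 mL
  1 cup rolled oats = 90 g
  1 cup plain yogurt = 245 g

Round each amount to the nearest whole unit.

Scaling factor: 13/8 = 1.625.
powdered sugar: (3 cup + 5 tbsp = 3.3125 cup) × 13/8 × 120 g/cup ≈ 646 g
mashed banana: 1.75 lb × 13/8 × 16 oz/lb × 28.35 g/oz ≈ 1290 g
rolled oats: 275 g × 13/8 ÷ 90 g/cup × 16 tbsp/cup ≈ 79 tbsp
plain yogurt: 4 tbsp × 13/8 ÷ 16 tbsp/cup × 245 g/cup ≈ 100 g
whole-barley flour: 0.5 lb × 13/8 × 16 oz/lb × 28.35 g/oz ≈ 369 g

powdered sugar: 646 g; mashed banana: 1290 g; rolled oats: 79 tbsp; plain yogurt: 100 g; whole-barley flour: 369 g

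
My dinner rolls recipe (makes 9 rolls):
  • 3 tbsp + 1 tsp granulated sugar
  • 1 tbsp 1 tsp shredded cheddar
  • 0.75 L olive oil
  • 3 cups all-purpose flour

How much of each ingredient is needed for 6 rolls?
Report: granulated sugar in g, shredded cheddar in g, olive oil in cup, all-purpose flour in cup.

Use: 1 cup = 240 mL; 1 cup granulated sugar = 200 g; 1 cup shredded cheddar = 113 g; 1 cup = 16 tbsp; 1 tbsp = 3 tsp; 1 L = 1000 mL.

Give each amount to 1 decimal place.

Scaling factor: 6/9 = 2/3.
granulated sugar: (3 tbsp + 1 tsp = 10/3 tbsp) × 2/3 ÷ 16 tbsp/cup × 200 g/cup ≈ 27.8 g
shredded cheddar: (1 tbsp + 1 tsp = 4/3 tbsp) × 2/3 ÷ 16 tbsp/cup × 113 g/cup ≈ 6.3 g
olive oil: 0.75 L × 2/3 × 1000 mL/L ÷ 240 mL/cup ≈ 2.1 cup
all-purpose flour: 3 cup × 2/3 = 2.0 cup

granulated sugar: 27.8 g; shredded cheddar: 6.3 g; olive oil: 2.1 cup; all-purpose flour: 2.0 cup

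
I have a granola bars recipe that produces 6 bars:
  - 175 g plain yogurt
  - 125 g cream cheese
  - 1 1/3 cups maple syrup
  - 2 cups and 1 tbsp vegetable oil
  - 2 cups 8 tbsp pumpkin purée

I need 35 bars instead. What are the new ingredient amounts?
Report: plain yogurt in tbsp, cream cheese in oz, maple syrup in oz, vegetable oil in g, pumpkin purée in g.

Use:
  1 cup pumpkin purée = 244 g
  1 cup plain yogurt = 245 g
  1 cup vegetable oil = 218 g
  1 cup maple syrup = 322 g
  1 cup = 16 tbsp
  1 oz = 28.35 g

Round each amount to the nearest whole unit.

Scaling factor: 35/6.
plain yogurt: 175 g × 35/6 ÷ 245 g/cup × 16 tbsp/cup ≈ 67 tbsp
cream cheese: 125 g × 35/6 ÷ 28.35 g/oz ≈ 26 oz
maple syrup: 4/3 cup × 35/6 × 322 g/cup ÷ 28.35 g/oz ≈ 88 oz
vegetable oil: (2 cup + 1 tbsp = 2.0625 cup) × 35/6 × 218 g/cup ≈ 2623 g
pumpkin purée: (2 cup + 8 tbsp = 2.5 cup) × 35/6 × 244 g/cup ≈ 3558 g

plain yogurt: 67 tbsp; cream cheese: 26 oz; maple syrup: 88 oz; vegetable oil: 2623 g; pumpkin purée: 3558 g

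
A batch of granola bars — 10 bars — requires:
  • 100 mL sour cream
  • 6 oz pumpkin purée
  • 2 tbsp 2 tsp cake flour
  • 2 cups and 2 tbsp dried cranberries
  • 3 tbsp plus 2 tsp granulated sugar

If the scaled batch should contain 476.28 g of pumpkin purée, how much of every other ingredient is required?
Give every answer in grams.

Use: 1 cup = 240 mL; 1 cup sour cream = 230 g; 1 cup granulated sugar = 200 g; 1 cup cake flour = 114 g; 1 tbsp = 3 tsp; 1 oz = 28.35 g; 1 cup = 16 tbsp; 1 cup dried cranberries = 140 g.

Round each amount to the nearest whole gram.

The original recipe has 170.1 g of pumpkin purée, so the scaling factor is 476.28 ÷ 170.1 = 14/5 = 2.8.
sour cream: 100 mL × 14/5 ÷ 240 mL/cup × 230 g/cup ≈ 268 g
cake flour: (2 tbsp + 2 tsp = 8/3 tbsp) × 14/5 ÷ 16 tbsp/cup × 114 g/cup ≈ 53 g
dried cranberries: (2 cup + 2 tbsp = 2.125 cup) × 14/5 × 140 g/cup = 833 g
granulated sugar: (3 tbsp + 2 tsp = 11/3 tbsp) × 14/5 ÷ 16 tbsp/cup × 200 g/cup ≈ 128 g

sour cream: 268 g; cake flour: 53 g; dried cranberries: 833 g; granulated sugar: 128 g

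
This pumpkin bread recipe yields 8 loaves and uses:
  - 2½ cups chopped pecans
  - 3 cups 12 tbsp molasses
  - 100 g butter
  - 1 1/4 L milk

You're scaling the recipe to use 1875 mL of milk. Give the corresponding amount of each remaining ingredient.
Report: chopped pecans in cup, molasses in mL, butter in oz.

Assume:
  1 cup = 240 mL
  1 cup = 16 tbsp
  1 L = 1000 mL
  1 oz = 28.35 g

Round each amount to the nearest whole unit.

The original recipe has 1250 mL of milk, so the scaling factor is 1875 ÷ 1250 = 3/2 = 1.5.
chopped pecans: 2.5 cup × 3/2 ≈ 4 cup
molasses: (3 cup + 12 tbsp = 3.75 cup) × 3/2 × 240 mL/cup = 1350 mL
butter: 100 g × 3/2 ÷ 28.35 g/oz ≈ 5 oz

chopped pecans: 4 cup; molasses: 1350 mL; butter: 5 oz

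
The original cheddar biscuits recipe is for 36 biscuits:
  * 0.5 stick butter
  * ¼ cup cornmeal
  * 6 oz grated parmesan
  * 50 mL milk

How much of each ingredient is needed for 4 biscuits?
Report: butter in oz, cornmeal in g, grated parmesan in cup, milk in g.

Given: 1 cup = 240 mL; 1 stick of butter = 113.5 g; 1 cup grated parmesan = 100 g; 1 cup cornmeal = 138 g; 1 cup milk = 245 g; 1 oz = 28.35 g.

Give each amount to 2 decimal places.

Scaling factor: 4/36 = 1/9.
butter: 0.5 stick × 1/9 × 113.5 g/stick ÷ 28.35 g/oz ≈ 0.22 oz
cornmeal: 0.25 cup × 1/9 × 138 g/cup ≈ 3.83 g
grated parmesan: 6 oz × 1/9 × 28.35 g/oz ÷ 100 g/cup ≈ 0.19 cup
milk: 50 mL × 1/9 ÷ 240 mL/cup × 245 g/cup ≈ 5.67 g

butter: 0.22 oz; cornmeal: 3.83 g; grated parmesan: 0.19 cup; milk: 5.67 g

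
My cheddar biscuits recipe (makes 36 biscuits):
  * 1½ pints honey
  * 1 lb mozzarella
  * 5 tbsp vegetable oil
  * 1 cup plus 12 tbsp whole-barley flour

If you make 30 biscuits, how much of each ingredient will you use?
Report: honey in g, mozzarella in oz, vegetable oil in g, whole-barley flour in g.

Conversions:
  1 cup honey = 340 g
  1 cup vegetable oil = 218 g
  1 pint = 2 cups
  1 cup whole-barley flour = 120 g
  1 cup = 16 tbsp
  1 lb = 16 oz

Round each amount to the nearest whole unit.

honey: 850 g; mozzarella: 13 oz; vegetable oil: 57 g; whole-barley flour: 175 g

Scaling factor: 30/36 = 5/6.
honey: 1.5 pint × 5/6 × 2 cup/pint × 340 g/cup = 850 g
mozzarella: 1 lb × 5/6 × 16 oz/lb ≈ 13 oz
vegetable oil: 5 tbsp × 5/6 ÷ 16 tbsp/cup × 218 g/cup ≈ 57 g
whole-barley flour: (1 cup + 12 tbsp = 1.75 cup) × 5/6 × 120 g/cup = 175 g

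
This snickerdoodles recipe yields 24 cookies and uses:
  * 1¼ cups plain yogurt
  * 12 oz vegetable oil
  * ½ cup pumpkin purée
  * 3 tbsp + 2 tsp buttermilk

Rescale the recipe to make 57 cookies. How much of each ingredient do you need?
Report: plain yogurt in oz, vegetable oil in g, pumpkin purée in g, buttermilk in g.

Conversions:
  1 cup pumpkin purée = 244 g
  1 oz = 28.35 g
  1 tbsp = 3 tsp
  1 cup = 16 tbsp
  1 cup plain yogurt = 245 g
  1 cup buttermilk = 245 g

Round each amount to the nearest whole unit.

Scaling factor: 57/24 = 19/8 = 2.375.
plain yogurt: 1.25 cup × 19/8 × 245 g/cup ÷ 28.35 g/oz ≈ 26 oz
vegetable oil: 12 oz × 19/8 × 28.35 g/oz ≈ 808 g
pumpkin purée: 0.5 cup × 19/8 × 244 g/cup ≈ 290 g
buttermilk: (3 tbsp + 2 tsp = 11/3 tbsp) × 19/8 ÷ 16 tbsp/cup × 245 g/cup ≈ 133 g

plain yogurt: 26 oz; vegetable oil: 808 g; pumpkin purée: 290 g; buttermilk: 133 g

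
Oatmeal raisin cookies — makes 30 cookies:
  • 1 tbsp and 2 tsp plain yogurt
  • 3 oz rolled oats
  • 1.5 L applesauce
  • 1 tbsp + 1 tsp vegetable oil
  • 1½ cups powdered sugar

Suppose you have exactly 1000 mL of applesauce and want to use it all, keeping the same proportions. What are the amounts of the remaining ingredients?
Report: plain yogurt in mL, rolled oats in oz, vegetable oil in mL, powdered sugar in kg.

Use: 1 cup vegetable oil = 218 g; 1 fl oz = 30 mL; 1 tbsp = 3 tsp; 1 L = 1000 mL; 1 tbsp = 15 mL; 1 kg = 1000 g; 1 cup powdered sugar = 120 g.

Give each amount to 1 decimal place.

The original recipe has 1500 mL of applesauce, so the scaling factor is 1000 ÷ 1500 = 2/3.
plain yogurt: (1 tbsp + 2 tsp = 5/3 tbsp) × 2/3 × 15 mL/tbsp ≈ 16.7 mL
rolled oats: 3 oz × 2/3 = 2.0 oz
vegetable oil: (1 tbsp + 1 tsp = 4/3 tbsp) × 2/3 × 15 mL/tbsp ≈ 13.3 mL
powdered sugar: 1.5 cup × 2/3 × 120 g/cup ÷ 1000 g/kg ≈ 0.1 kg

plain yogurt: 16.7 mL; rolled oats: 2.0 oz; vegetable oil: 13.3 mL; powdered sugar: 0.1 kg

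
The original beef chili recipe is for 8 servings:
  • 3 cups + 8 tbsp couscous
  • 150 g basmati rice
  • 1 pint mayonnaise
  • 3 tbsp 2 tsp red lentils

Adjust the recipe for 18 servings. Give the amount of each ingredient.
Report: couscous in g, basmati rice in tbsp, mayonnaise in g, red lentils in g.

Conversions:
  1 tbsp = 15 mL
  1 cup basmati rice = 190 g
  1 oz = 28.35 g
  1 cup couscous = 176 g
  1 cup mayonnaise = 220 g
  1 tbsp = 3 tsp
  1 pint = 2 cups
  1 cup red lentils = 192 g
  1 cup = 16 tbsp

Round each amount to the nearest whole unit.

couscous: 1386 g; basmati rice: 28 tbsp; mayonnaise: 990 g; red lentils: 99 g

Scaling factor: 18/8 = 9/4 = 2.25.
couscous: (3 cup + 8 tbsp = 3.5 cup) × 9/4 × 176 g/cup = 1386 g
basmati rice: 150 g × 9/4 ÷ 190 g/cup × 16 tbsp/cup ≈ 28 tbsp
mayonnaise: 1 pint × 9/4 × 2 cup/pint × 220 g/cup = 990 g
red lentils: (3 tbsp + 2 tsp = 11/3 tbsp) × 9/4 ÷ 16 tbsp/cup × 192 g/cup = 99 g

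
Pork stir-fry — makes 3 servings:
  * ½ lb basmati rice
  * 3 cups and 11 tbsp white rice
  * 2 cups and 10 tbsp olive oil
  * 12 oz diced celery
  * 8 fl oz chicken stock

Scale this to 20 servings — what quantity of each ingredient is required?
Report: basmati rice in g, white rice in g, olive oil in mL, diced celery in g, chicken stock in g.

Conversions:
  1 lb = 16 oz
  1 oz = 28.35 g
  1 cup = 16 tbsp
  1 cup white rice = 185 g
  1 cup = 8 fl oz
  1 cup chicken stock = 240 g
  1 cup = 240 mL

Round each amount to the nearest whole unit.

basmati rice: 1512 g; white rice: 4548 g; olive oil: 4200 mL; diced celery: 2268 g; chicken stock: 1600 g

Scaling factor: 20/3.
basmati rice: 0.5 lb × 20/3 × 16 oz/lb × 28.35 g/oz = 1512 g
white rice: (3 cup + 11 tbsp = 3.6875 cup) × 20/3 × 185 g/cup ≈ 4548 g
olive oil: (2 cup + 10 tbsp = 2.625 cup) × 20/3 × 240 mL/cup = 4200 mL
diced celery: 12 oz × 20/3 × 28.35 g/oz = 2268 g
chicken stock: 8 fl oz × 20/3 ÷ 8 fl oz/cup × 240 g/cup = 1600 g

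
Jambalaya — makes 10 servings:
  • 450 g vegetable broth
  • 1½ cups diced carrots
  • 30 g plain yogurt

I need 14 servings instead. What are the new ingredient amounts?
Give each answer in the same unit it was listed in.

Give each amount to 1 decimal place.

vegetable broth: 630.0 g; diced carrots: 2.1 cup; plain yogurt: 42.0 g

Scaling factor: 14/10 = 7/5 = 1.4.
vegetable broth: 450 g × 7/5 = 630.0 g
diced carrots: 1.5 cup × 7/5 = 2.1 cup
plain yogurt: 30 g × 7/5 = 42.0 g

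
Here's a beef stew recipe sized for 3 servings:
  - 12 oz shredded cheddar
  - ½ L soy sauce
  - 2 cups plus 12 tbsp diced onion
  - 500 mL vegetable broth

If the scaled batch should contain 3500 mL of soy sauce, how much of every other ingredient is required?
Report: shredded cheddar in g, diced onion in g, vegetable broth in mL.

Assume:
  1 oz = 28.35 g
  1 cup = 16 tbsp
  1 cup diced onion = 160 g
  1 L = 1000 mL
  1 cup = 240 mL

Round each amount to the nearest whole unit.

The original recipe has 500 mL of soy sauce, so the scaling factor is 3500 ÷ 500 = 7.
shredded cheddar: 12 oz × 7 × 28.35 g/oz ≈ 2381 g
diced onion: (2 cup + 12 tbsp = 2.75 cup) × 7 × 160 g/cup = 3080 g
vegetable broth: 500 mL × 7 = 3500 mL

shredded cheddar: 2381 g; diced onion: 3080 g; vegetable broth: 3500 mL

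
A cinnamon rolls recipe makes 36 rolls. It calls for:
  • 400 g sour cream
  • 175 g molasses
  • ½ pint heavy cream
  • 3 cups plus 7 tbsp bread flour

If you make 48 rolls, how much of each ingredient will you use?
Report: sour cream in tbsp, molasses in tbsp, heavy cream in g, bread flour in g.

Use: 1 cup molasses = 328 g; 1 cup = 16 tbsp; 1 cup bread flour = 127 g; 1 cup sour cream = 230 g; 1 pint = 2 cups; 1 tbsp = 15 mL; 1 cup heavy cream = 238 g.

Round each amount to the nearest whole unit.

sour cream: 37 tbsp; molasses: 11 tbsp; heavy cream: 317 g; bread flour: 582 g

Scaling factor: 48/36 = 4/3.
sour cream: 400 g × 4/3 ÷ 230 g/cup × 16 tbsp/cup ≈ 37 tbsp
molasses: 175 g × 4/3 ÷ 328 g/cup × 16 tbsp/cup ≈ 11 tbsp
heavy cream: 0.5 pint × 4/3 × 2 cup/pint × 238 g/cup ≈ 317 g
bread flour: (3 cup + 7 tbsp = 3.4375 cup) × 4/3 × 127 g/cup ≈ 582 g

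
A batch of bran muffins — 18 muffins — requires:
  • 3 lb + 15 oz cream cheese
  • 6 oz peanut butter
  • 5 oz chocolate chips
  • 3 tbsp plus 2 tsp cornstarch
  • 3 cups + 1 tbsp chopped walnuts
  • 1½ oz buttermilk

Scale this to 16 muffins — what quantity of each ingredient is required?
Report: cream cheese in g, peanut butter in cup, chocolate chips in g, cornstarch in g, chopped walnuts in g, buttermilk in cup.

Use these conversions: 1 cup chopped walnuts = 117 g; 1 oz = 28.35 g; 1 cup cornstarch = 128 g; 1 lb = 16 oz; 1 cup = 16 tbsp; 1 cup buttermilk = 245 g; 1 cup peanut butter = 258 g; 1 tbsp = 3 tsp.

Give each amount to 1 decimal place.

Scaling factor: 16/18 = 8/9.
cream cheese: (3 lb + 15 oz = 3.9375 lb) × 8/9 × 16 oz/lb × 28.35 g/oz = 1587.6 g
peanut butter: 6 oz × 8/9 × 28.35 g/oz ÷ 258 g/cup ≈ 0.6 cup
chocolate chips: 5 oz × 8/9 × 28.35 g/oz = 126.0 g
cornstarch: (3 tbsp + 2 tsp = 11/3 tbsp) × 8/9 ÷ 16 tbsp/cup × 128 g/cup ≈ 26.1 g
chopped walnuts: (3 cup + 1 tbsp = 3.0625 cup) × 8/9 × 117 g/cup = 318.5 g
buttermilk: 1.5 oz × 8/9 × 28.35 g/oz ÷ 245 g/cup ≈ 0.2 cup

cream cheese: 1587.6 g; peanut butter: 0.6 cup; chocolate chips: 126.0 g; cornstarch: 26.1 g; chopped walnuts: 318.5 g; buttermilk: 0.2 cup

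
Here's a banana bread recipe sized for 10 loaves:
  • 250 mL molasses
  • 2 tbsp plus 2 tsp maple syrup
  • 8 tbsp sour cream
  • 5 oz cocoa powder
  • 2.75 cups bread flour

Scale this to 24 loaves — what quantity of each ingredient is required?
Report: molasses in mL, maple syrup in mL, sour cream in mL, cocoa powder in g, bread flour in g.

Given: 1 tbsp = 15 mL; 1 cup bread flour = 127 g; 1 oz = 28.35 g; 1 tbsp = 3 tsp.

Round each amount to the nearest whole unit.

molasses: 600 mL; maple syrup: 96 mL; sour cream: 288 mL; cocoa powder: 340 g; bread flour: 838 g

Scaling factor: 24/10 = 12/5 = 2.4.
molasses: 250 mL × 12/5 = 600 mL
maple syrup: (2 tbsp + 2 tsp = 8/3 tbsp) × 12/5 × 15 mL/tbsp = 96 mL
sour cream: 8 tbsp × 12/5 × 15 mL/tbsp = 288 mL
cocoa powder: 5 oz × 12/5 × 28.35 g/oz ≈ 340 g
bread flour: 2.75 cup × 12/5 × 127 g/cup ≈ 838 g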